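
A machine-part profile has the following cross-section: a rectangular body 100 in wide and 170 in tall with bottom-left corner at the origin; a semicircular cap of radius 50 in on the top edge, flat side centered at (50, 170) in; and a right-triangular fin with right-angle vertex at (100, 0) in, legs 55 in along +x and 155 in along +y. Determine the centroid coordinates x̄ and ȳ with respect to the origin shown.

rectangular body: A = 100 × 170 = 17000.00, centroid at (50.00, 85.00).
semicircular top: A = ½π·50² = 3926.99, centroid at (50.00, 191.22).
triangular fin: A = ½·55·155 = 4262.50, centroid at (118.33, 51.67).
ΣA = 25189.49 in², ΣAx̄ = 1550745.37 in³, ΣAȳ = 2416150.94 in³.
x̄ = 1550745.37/25189.49 = 61.56 in; ȳ = 2416150.94/25189.49 = 95.92 in.

x̄ = 61.56 in, ȳ = 95.92 in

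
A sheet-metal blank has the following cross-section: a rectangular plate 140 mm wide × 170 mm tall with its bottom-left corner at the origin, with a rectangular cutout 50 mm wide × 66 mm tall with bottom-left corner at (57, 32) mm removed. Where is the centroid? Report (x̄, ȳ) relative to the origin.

x̄ = 68.07 mm, ȳ = 88.22 mm

plate: A = 140 × 170 = 23800.00, centroid at (70.00, 85.00).
hole: A = −(50 × 66) = -3300.00, centroid at (82.00, 65.00).
ΣA = 20500.00 mm², ΣAx̄ = 1395400.00 mm³, ΣAȳ = 1808500.00 mm³.
x̄ = 1395400.00/20500.00 = 68.07 mm; ȳ = 1808500.00/20500.00 = 88.22 mm.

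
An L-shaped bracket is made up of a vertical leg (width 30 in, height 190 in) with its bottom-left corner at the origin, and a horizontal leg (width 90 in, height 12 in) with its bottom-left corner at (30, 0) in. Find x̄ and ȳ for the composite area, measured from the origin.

vertical leg: A = 30 × 190 = 5700.00, centroid at (15.00, 95.00).
horizontal leg: A = 90 × 12 = 1080.00, centroid at (75.00, 6.00).
ΣA = 6780.00 in²
ΣAx̄ = (5700.00)(15.00) + (1080.00)(75.00) = 166500.00 in³
ΣAȳ = (5700.00)(95.00) + (1080.00)(6.00) = 547980.00 in³
x̄ = 166500.00 / 6780.00 = 24.56 in
ȳ = 547980.00 / 6780.00 = 80.82 in

x̄ = 24.56 in, ȳ = 80.82 in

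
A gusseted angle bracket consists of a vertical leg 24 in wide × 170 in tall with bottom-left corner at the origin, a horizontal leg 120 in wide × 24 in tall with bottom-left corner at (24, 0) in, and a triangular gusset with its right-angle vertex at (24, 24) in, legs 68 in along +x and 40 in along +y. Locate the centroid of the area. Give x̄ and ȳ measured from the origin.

x̄ = 42.59 in, ȳ = 51.94 in

vertical leg: A = 24 × 170 = 4080.00, centroid at (12.00, 85.00).
horizontal leg: A = 120 × 24 = 2880.00, centroid at (84.00, 12.00).
gusset: A = ½·68·40 = 1360.00, centroid at (46.67, 37.33).
ΣA = 8320.00 in², ΣAx̄ = 354346.67 in³, ΣAȳ = 432133.33 in³.
x̄ = 354346.67/8320.00 = 42.59 in; ȳ = 432133.33/8320.00 = 51.94 in.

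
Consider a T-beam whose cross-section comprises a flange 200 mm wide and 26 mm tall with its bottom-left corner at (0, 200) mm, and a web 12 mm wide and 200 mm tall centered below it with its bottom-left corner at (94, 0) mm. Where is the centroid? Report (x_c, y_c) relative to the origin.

x_c = 100.00 mm, y_c = 177.32 mm

web: A = 12 × 200 = 2400.00, centroid at (100.00, 100.00).
flange: A = 200 × 26 = 5200.00, centroid at (100.00, 213.00).
ΣA = 7600.00 mm²
ΣAx_c = (2400.00)(100.00) + (5200.00)(100.00) = 760000.00 mm³
ΣAy_c = (2400.00)(100.00) + (5200.00)(213.00) = 1347600.00 mm³
x_c = 760000.00 / 7600.00 = 100.00 mm
y_c = 1347600.00 / 7600.00 = 177.32 mm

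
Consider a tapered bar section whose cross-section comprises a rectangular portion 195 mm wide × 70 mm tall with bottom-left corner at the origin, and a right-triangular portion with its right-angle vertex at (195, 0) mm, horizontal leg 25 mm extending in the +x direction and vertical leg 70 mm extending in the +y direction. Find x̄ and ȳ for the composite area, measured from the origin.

x̄ = 103.88 mm, ȳ = 34.30 mm

rectangular portion: A = 195 × 70 = 13650.00, centroid at (97.50, 35.00).
triangular portion: A = ½·25·70 = 875.00, centroid at (203.33, 23.33).
ΣA = 14525.00 mm²
ΣAx̄ = (13650.00)(97.50) + (875.00)(203.33) = 1508791.67 mm³
ΣAȳ = (13650.00)(35.00) + (875.00)(23.33) = 498166.67 mm³
x̄ = 1508791.67 / 14525.00 = 103.88 mm
ȳ = 498166.67 / 14525.00 = 34.30 mm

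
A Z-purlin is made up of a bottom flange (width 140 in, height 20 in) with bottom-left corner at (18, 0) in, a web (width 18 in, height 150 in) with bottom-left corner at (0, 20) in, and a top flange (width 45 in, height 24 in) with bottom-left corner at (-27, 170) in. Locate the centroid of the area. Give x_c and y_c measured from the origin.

x_c = 40.40 in, y_c = 73.11 in

Part | A | x̄ᵢ | ȳᵢ | A·x̄ᵢ | A·ȳᵢ
bottom flange | 2800.00 | 88.00 | 10.00 | 246400.00 | 28000.00
web | 2700.00 | 9.00 | 95.00 | 24300.00 | 256500.00
top flange | 1080.00 | -4.50 | 182.00 | -4860.00 | 196560.00
Σ | 6580.00 |  |  | 265840.00 | 481060.00
x_c = 265840.00 / 6580.00 = 40.40 in
y_c = 481060.00 / 6580.00 = 73.11 in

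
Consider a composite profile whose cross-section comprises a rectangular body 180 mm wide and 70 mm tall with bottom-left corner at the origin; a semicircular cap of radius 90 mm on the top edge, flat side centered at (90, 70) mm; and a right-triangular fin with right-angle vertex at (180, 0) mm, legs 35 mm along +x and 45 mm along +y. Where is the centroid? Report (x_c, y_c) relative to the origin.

Part | A | x̄ᵢ | ȳᵢ | A·x̄ᵢ | A·ȳᵢ
rectangular body | 12600.00 | 90.00 | 35.00 | 1134000.00 | 441000.00
semicircular top | 12723.45 | 90.00 | 108.20 | 1145110.52 | 1376641.52
triangular fin | 787.50 | 191.67 | 15.00 | 150937.50 | 11812.50
Σ | 26110.95 |  |  | 2430048.02 | 1829454.02
x_c = 2430048.02 / 26110.95 = 93.07 mm
y_c = 1829454.02 / 26110.95 = 70.06 mm

x_c = 93.07 mm, y_c = 70.06 mm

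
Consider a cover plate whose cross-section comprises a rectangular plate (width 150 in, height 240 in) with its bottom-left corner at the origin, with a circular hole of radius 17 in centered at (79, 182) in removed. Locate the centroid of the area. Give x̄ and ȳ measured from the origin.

plate: A = 150 × 240 = 36000.00, centroid at (75.00, 120.00).
hole: A = −π·17² = -907.92, centroid at (79.00, 182.00).
ΣA = 35092.08 in², ΣAx̄ = 2628274.30 in³, ΣAȳ = 4154758.51 in³.
x̄ = 2628274.30/35092.08 = 74.90 in; ȳ = 4154758.51/35092.08 = 118.40 in.

x̄ = 74.90 in, ȳ = 118.40 in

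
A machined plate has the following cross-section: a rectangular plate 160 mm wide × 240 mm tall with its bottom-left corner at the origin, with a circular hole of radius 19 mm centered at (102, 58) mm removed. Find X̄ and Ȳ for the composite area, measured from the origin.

X̄ = 79.33 mm, Ȳ = 121.89 mm

plate: A = 160 × 240 = 38400.00, centroid at (80.00, 120.00).
hole: A = −π·19² = -1134.11, centroid at (102.00, 58.00).
ΣA = 37265.89 mm²
ΣAX̄ = (38400.00)(80.00) + (-1134.11)(102.00) = 2956320.28 mm³
ΣAȲ = (38400.00)(120.00) + (-1134.11)(58.00) = 4542221.33 mm³
X̄ = 2956320.28 / 37265.89 = 79.33 mm
Ȳ = 4542221.33 / 37265.89 = 121.89 mm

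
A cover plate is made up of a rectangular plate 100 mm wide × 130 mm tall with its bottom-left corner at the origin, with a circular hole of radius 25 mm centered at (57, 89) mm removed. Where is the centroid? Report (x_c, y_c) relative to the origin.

Part | A | x̄ᵢ | ȳᵢ | A·x̄ᵢ | A·ȳᵢ
plate | 13000.00 | 50.00 | 65.00 | 650000.00 | 845000.00
hole | -1963.50 | 57.00 | 89.00 | -111919.24 | -174751.09
Σ | 11036.50 |  |  | 538080.76 | 670248.91
x_c = 538080.76 / 11036.50 = 48.75 mm
y_c = 670248.91 / 11036.50 = 60.73 mm

x_c = 48.75 mm, y_c = 60.73 mm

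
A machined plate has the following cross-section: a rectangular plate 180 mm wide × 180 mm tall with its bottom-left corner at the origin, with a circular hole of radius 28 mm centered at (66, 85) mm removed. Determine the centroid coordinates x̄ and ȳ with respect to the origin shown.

plate: A = 180 × 180 = 32400.00, centroid at (90.00, 90.00).
hole: A = −π·28² = -2463.01, centroid at (66.00, 85.00).
ΣA = 29936.99 mm², ΣAx̄ = 2753441.43 mm³, ΣAȳ = 2706644.27 mm³.
x̄ = 2753441.43/29936.99 = 91.97 mm; ȳ = 2706644.27/29936.99 = 90.41 mm.

x̄ = 91.97 mm, ȳ = 90.41 mm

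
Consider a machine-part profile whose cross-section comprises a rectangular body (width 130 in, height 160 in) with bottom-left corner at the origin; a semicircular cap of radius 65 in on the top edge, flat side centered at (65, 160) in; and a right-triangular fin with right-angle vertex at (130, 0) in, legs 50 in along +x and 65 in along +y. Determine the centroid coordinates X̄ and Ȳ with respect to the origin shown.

X̄ = 69.57 in, Ȳ = 101.31 in

rectangular body: A = 130 × 160 = 20800.00, centroid at (65.00, 80.00).
semicircular top: A = ½π·65² = 6636.61, centroid at (65.00, 187.59).
triangular fin: A = ½·50·65 = 1625.00, centroid at (146.67, 21.67).
ΣA = 29061.61 in²
ΣAX̄ = (20800.00)(65.00) + (6636.61)(65.00) + (1625.00)(146.67) = 2021713.27 in³
ΣAȲ = (20800.00)(80.00) + (6636.61)(187.59) + (1625.00)(21.67) = 2944149.98 in³
X̄ = 2021713.27 / 29061.61 = 69.57 in
Ȳ = 2944149.98 / 29061.61 = 101.31 in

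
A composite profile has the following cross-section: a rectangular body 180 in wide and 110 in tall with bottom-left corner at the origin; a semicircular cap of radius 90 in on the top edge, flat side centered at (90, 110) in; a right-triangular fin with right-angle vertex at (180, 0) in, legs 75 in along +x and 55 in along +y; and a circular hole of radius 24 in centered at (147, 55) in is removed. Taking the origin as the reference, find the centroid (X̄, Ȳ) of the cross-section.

X̄ = 94.09 in, Ȳ = 88.87 in

rectangular body: A = 180 × 110 = 19800.00, centroid at (90.00, 55.00).
semicircular top: A = ½π·90² = 12723.45, centroid at (90.00, 148.20).
triangular fin: A = ½·75·55 = 2062.50, centroid at (205.00, 18.33).
hole: A = −π·24² = -1809.56, centroid at (147.00, 55.00).
ΣA = 32776.39 in², ΣAX̄ = 3083918.09 in³, ΣAȲ = 2912866.37 in³.
X̄ = 3083918.09/32776.39 = 94.09 in; Ȳ = 2912866.37/32776.39 = 88.87 in.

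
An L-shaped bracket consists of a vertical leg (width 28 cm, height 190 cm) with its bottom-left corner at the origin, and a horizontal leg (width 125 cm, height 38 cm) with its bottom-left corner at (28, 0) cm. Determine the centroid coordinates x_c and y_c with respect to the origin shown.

vertical leg: A = 28 × 190 = 5320.00, centroid at (14.00, 95.00).
horizontal leg: A = 125 × 38 = 4750.00, centroid at (90.50, 19.00).
ΣA = 10070.00 cm²
ΣAx_c = (5320.00)(14.00) + (4750.00)(90.50) = 504355.00 cm³
ΣAy_c = (5320.00)(95.00) + (4750.00)(19.00) = 595650.00 cm³
x_c = 504355.00 / 10070.00 = 50.08 cm
y_c = 595650.00 / 10070.00 = 59.15 cm

x_c = 50.08 cm, y_c = 59.15 cm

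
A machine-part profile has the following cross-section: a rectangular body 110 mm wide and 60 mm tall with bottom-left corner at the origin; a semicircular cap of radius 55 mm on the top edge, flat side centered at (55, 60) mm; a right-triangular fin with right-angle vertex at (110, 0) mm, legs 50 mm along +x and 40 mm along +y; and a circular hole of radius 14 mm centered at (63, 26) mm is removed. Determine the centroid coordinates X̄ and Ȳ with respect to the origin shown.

X̄ = 60.69 mm, Ȳ = 50.39 mm

Part | A | x̄ᵢ | ȳᵢ | A·x̄ᵢ | A·ȳᵢ
rectangular body | 6600.00 | 55.00 | 30.00 | 363000.00 | 198000.00
semicircular top | 4751.66 | 55.00 | 83.34 | 261341.24 | 396016.20
triangular fin | 1000.00 | 126.67 | 13.33 | 126666.67 | 13333.33
hole | -615.75 | 63.00 | 26.00 | -38792.39 | -16009.56
Σ | 11735.91 |  |  | 712215.52 | 591339.98
X̄ = 712215.52 / 11735.91 = 60.69 mm
Ȳ = 591339.98 / 11735.91 = 50.39 mm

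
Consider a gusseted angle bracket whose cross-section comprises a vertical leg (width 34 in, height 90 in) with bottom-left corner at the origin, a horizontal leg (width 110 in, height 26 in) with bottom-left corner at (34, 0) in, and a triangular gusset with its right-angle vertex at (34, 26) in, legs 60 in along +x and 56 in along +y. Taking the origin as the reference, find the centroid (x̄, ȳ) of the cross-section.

x̄ = 52.27 in, ȳ = 32.88 in

Part | A | x̄ᵢ | ȳᵢ | A·x̄ᵢ | A·ȳᵢ
vertical leg | 3060.00 | 17.00 | 45.00 | 52020.00 | 137700.00
horizontal leg | 2860.00 | 89.00 | 13.00 | 254540.00 | 37180.00
gusset | 1680.00 | 54.00 | 44.67 | 90720.00 | 75040.00
Σ | 7600.00 |  |  | 397280.00 | 249920.00
x̄ = 397280.00 / 7600.00 = 52.27 in
ȳ = 249920.00 / 7600.00 = 32.88 in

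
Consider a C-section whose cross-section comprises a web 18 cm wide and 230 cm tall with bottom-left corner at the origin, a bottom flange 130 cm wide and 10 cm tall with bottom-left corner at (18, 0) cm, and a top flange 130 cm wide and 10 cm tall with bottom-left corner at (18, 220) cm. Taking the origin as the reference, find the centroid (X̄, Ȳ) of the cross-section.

Part | A | x̄ᵢ | ȳᵢ | A·x̄ᵢ | A·ȳᵢ
web | 4140.00 | 9.00 | 115.00 | 37260.00 | 476100.00
bottom flange | 1300.00 | 83.00 | 5.00 | 107900.00 | 6500.00
top flange | 1300.00 | 83.00 | 225.00 | 107900.00 | 292500.00
Σ | 6740.00 |  |  | 253060.00 | 775100.00
X̄ = 253060.00 / 6740.00 = 37.55 cm
Ȳ = 775100.00 / 6740.00 = 115.00 cm

X̄ = 37.55 cm, Ȳ = 115.00 cm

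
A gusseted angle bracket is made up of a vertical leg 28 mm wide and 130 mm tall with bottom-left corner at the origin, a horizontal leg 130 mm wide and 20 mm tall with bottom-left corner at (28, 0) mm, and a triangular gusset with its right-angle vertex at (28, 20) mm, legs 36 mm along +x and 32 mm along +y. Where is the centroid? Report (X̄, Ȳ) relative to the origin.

X̄ = 46.33 mm, Ȳ = 41.12 mm

vertical leg: A = 28 × 130 = 3640.00, centroid at (14.00, 65.00).
horizontal leg: A = 130 × 20 = 2600.00, centroid at (93.00, 10.00).
gusset: A = ½·36·32 = 576.00, centroid at (40.00, 30.67).
ΣA = 6816.00 mm²
ΣAX̄ = (3640.00)(14.00) + (2600.00)(93.00) + (576.00)(40.00) = 315800.00 mm³
ΣAȲ = (3640.00)(65.00) + (2600.00)(10.00) + (576.00)(30.67) = 280264.00 mm³
X̄ = 315800.00 / 6816.00 = 46.33 mm
Ȳ = 280264.00 / 6816.00 = 41.12 mm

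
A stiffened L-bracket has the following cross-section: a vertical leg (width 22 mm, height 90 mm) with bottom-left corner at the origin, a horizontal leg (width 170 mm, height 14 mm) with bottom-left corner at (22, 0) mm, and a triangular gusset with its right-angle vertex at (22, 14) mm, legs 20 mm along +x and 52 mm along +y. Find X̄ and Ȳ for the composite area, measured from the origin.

vertical leg: A = 22 × 90 = 1980.00, centroid at (11.00, 45.00).
horizontal leg: A = 170 × 14 = 2380.00, centroid at (107.00, 7.00).
gusset: A = ½·20·52 = 520.00, centroid at (28.67, 31.33).
ΣA = 4880.00 mm²
ΣAX̄ = (1980.00)(11.00) + (2380.00)(107.00) + (520.00)(28.67) = 291346.67 mm³
ΣAȲ = (1980.00)(45.00) + (2380.00)(7.00) + (520.00)(31.33) = 122053.33 mm³
X̄ = 291346.67 / 4880.00 = 59.70 mm
Ȳ = 122053.33 / 4880.00 = 25.01 mm

X̄ = 59.70 mm, Ȳ = 25.01 mm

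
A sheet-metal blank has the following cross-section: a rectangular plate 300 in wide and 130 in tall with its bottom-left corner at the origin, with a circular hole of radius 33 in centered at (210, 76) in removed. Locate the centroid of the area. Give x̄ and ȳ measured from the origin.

x̄ = 144.23 in, ȳ = 63.94 in

Part | A | x̄ᵢ | ȳᵢ | A·x̄ᵢ | A·ȳᵢ
plate | 39000.00 | 150.00 | 65.00 | 5850000.00 | 2535000.00
hole | -3421.19 | 210.00 | 76.00 | -718450.82 | -260010.77
Σ | 35578.81 |  |  | 5131549.18 | 2274989.23
x̄ = 5131549.18 / 35578.81 = 144.23 in
ȳ = 2274989.23 / 35578.81 = 63.94 in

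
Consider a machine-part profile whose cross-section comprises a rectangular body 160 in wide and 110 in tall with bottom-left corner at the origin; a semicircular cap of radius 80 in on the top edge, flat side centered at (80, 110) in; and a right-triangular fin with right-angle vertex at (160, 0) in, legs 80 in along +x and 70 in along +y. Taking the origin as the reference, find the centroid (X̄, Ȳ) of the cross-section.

rectangular body: A = 160 × 110 = 17600.00, centroid at (80.00, 55.00).
semicircular top: A = ½π·80² = 10053.10, centroid at (80.00, 143.95).
triangular fin: A = ½·80·70 = 2800.00, centroid at (186.67, 23.33).
ΣA = 30453.10 in², ΣAX̄ = 2734914.39 in³, ΣAȲ = 2480507.28 in³.
X̄ = 2734914.39/30453.10 = 89.81 in; Ȳ = 2480507.28/30453.10 = 81.45 in.

X̄ = 89.81 in, Ȳ = 81.45 in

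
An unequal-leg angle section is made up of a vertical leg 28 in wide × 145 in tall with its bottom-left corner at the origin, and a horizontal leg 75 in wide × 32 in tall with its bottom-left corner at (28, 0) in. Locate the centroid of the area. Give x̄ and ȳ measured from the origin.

x̄ = 33.13 in, ȳ = 51.51 in

vertical leg: A = 28 × 145 = 4060.00, centroid at (14.00, 72.50).
horizontal leg: A = 75 × 32 = 2400.00, centroid at (65.50, 16.00).
ΣA = 6460.00 in², ΣAx̄ = 214040.00 in³, ΣAȳ = 332750.00 in³.
x̄ = 214040.00/6460.00 = 33.13 in; ȳ = 332750.00/6460.00 = 51.51 in.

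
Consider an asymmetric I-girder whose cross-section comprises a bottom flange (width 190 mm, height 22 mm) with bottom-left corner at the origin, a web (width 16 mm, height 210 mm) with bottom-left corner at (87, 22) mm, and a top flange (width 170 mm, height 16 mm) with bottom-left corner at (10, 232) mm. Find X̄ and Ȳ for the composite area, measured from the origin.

bottom flange: A = 190 × 22 = 4180.00, centroid at (95.00, 11.00).
web: A = 16 × 210 = 3360.00, centroid at (95.00, 127.00).
top flange: A = 170 × 16 = 2720.00, centroid at (95.00, 240.00).
ΣA = 10260.00 mm², ΣAX̄ = 974700.00 mm³, ΣAȲ = 1125500.00 mm³.
X̄ = 974700.00/10260.00 = 95.00 mm; Ȳ = 1125500.00/10260.00 = 109.70 mm.

X̄ = 95.00 mm, Ȳ = 109.70 mm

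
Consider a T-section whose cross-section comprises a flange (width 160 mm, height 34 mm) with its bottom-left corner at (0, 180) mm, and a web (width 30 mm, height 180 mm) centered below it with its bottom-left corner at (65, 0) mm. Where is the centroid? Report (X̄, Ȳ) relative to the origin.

web: A = 30 × 180 = 5400.00, centroid at (80.00, 90.00).
flange: A = 160 × 34 = 5440.00, centroid at (80.00, 197.00).
ΣA = 10840.00 mm²
ΣAX̄ = (5400.00)(80.00) + (5440.00)(80.00) = 867200.00 mm³
ΣAȲ = (5400.00)(90.00) + (5440.00)(197.00) = 1557680.00 mm³
X̄ = 867200.00 / 10840.00 = 80.00 mm
Ȳ = 1557680.00 / 10840.00 = 143.70 mm

X̄ = 80.00 mm, Ȳ = 143.70 mm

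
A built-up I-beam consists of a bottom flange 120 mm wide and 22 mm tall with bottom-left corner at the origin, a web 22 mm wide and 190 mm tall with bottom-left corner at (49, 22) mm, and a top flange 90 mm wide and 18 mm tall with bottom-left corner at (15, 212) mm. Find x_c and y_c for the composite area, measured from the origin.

bottom flange: A = 120 × 22 = 2640.00, centroid at (60.00, 11.00).
web: A = 22 × 190 = 4180.00, centroid at (60.00, 117.00).
top flange: A = 90 × 18 = 1620.00, centroid at (60.00, 221.00).
ΣA = 8440.00 mm², ΣAx_c = 506400.00 mm³, ΣAy_c = 876120.00 mm³.
x_c = 506400.00/8440.00 = 60.00 mm; y_c = 876120.00/8440.00 = 103.81 mm.

x_c = 60.00 mm, y_c = 103.81 mm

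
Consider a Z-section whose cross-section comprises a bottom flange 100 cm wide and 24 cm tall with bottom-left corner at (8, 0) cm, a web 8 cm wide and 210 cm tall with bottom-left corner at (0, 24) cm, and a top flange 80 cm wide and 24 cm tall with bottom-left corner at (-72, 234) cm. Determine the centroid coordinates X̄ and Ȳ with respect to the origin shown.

X̄ = 14.08 cm, Ȳ = 119.64 cm

bottom flange: A = 100 × 24 = 2400.00, centroid at (58.00, 12.00).
web: A = 8 × 210 = 1680.00, centroid at (4.00, 129.00).
top flange: A = 80 × 24 = 1920.00, centroid at (-32.00, 246.00).
ΣA = 6000.00 cm², ΣAX̄ = 84480.00 cm³, ΣAȲ = 717840.00 cm³.
X̄ = 84480.00/6000.00 = 14.08 cm; Ȳ = 717840.00/6000.00 = 119.64 cm.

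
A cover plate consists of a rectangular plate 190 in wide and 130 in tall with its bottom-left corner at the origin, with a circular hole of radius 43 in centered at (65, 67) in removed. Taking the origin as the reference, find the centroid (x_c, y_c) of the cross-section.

Part | A | x̄ᵢ | ȳᵢ | A·x̄ᵢ | A·ȳᵢ
plate | 24700.00 | 95.00 | 65.00 | 2346500.00 | 1605500.00
hole | -5808.80 | 65.00 | 67.00 | -377572.31 | -389189.92
Σ | 18891.20 |  |  | 1968927.69 | 1216310.08
x_c = 1968927.69 / 18891.20 = 104.22 in
y_c = 1216310.08 / 18891.20 = 64.39 in

x_c = 104.22 in, y_c = 64.39 in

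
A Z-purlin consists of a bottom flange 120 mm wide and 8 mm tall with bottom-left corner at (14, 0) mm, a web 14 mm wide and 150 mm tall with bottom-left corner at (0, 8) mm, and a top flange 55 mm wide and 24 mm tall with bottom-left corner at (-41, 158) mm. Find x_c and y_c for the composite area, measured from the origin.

x_c = 15.51 mm, y_c = 91.90 mm

bottom flange: A = 120 × 8 = 960.00, centroid at (74.00, 4.00).
web: A = 14 × 150 = 2100.00, centroid at (7.00, 83.00).
top flange: A = 55 × 24 = 1320.00, centroid at (-13.50, 170.00).
ΣA = 4380.00 mm²
ΣAx_c = (960.00)(74.00) + (2100.00)(7.00) + (1320.00)(-13.50) = 67920.00 mm³
ΣAy_c = (960.00)(4.00) + (2100.00)(83.00) + (1320.00)(170.00) = 402540.00 mm³
x_c = 67920.00 / 4380.00 = 15.51 mm
y_c = 402540.00 / 4380.00 = 91.90 mm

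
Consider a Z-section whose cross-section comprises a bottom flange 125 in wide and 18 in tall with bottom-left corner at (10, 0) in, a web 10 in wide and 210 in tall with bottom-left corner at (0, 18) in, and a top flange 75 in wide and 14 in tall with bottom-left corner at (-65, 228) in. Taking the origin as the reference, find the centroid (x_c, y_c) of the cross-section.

Part | A | x̄ᵢ | ȳᵢ | A·x̄ᵢ | A·ȳᵢ
bottom flange | 2250.00 | 72.50 | 9.00 | 163125.00 | 20250.00
web | 2100.00 | 5.00 | 123.00 | 10500.00 | 258300.00
top flange | 1050.00 | -27.50 | 235.00 | -28875.00 | 246750.00
Σ | 5400.00 |  |  | 144750.00 | 525300.00
x_c = 144750.00 / 5400.00 = 26.81 in
y_c = 525300.00 / 5400.00 = 97.28 in

x_c = 26.81 in, y_c = 97.28 in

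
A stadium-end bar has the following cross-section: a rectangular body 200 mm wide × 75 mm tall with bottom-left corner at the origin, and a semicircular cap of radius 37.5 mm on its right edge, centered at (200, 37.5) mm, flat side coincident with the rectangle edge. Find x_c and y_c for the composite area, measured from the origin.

Part | A | x̄ᵢ | ȳᵢ | A·x̄ᵢ | A·ȳᵢ
rectangular body | 15000.00 | 100.00 | 37.50 | 1500000.00 | 562500.00
semicircular end | 2208.93 | 215.92 | 37.50 | 476942.72 | 82834.96
Σ | 17208.93 |  |  | 1976942.72 | 645334.96
x_c = 1976942.72 / 17208.93 = 114.88 mm
y_c = 645334.96 / 17208.93 = 37.50 mm

x_c = 114.88 mm, y_c = 37.50 mm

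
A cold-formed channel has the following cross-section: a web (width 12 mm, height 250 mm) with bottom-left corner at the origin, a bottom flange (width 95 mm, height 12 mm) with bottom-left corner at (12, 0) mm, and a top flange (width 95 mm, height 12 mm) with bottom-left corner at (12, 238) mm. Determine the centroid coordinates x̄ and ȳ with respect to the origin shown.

Part | A | x̄ᵢ | ȳᵢ | A·x̄ᵢ | A·ȳᵢ
web | 3000.00 | 6.00 | 125.00 | 18000.00 | 375000.00
bottom flange | 1140.00 | 59.50 | 6.00 | 67830.00 | 6840.00
top flange | 1140.00 | 59.50 | 244.00 | 67830.00 | 278160.00
Σ | 5280.00 |  |  | 153660.00 | 660000.00
x̄ = 153660.00 / 5280.00 = 29.10 mm
ȳ = 660000.00 / 5280.00 = 125.00 mm

x̄ = 29.10 mm, ȳ = 125.00 mm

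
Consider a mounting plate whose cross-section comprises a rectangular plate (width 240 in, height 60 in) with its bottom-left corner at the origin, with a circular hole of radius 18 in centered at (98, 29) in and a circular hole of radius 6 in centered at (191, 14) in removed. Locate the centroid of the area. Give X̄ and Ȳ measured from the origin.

X̄ = 121.08 in, Ȳ = 30.21 in

plate: A = 240 × 60 = 14400.00, centroid at (120.00, 30.00).
hole 1: A = −π·18² = -1017.88, centroid at (98.00, 29.00).
hole 2: A = −π·6² = -113.10, centroid at (191.00, 14.00).
ΣA = 13269.03 in², ΣAX̄ = 1606646.56 in³, ΣAȲ = 400898.23 in³.
X̄ = 1606646.56/13269.03 = 121.08 in; Ȳ = 400898.23/13269.03 = 30.21 in.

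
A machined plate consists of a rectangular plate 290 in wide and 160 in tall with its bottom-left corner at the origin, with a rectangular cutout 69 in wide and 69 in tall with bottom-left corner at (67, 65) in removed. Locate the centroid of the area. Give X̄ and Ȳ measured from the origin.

Part | A | x̄ᵢ | ȳᵢ | A·x̄ᵢ | A·ȳᵢ
plate | 46400.00 | 145.00 | 80.00 | 6728000.00 | 3712000.00
hole | -4761.00 | 101.50 | 99.50 | -483241.50 | -473719.50
Σ | 41639.00 |  |  | 6244758.50 | 3238280.50
X̄ = 6244758.50 / 41639.00 = 149.97 in
Ȳ = 3238280.50 / 41639.00 = 77.77 in

X̄ = 149.97 in, Ȳ = 77.77 in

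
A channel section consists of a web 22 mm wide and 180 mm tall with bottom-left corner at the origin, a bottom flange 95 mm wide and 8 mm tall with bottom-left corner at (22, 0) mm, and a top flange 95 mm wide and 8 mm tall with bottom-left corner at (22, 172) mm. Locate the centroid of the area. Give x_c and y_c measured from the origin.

web: A = 22 × 180 = 3960.00, centroid at (11.00, 90.00).
bottom flange: A = 95 × 8 = 760.00, centroid at (69.50, 4.00).
top flange: A = 95 × 8 = 760.00, centroid at (69.50, 176.00).
ΣA = 5480.00 mm²
ΣAx_c = (3960.00)(11.00) + (760.00)(69.50) + (760.00)(69.50) = 149200.00 mm³
ΣAy_c = (3960.00)(90.00) + (760.00)(4.00) + (760.00)(176.00) = 493200.00 mm³
x_c = 149200.00 / 5480.00 = 27.23 mm
y_c = 493200.00 / 5480.00 = 90.00 mm

x_c = 27.23 mm, y_c = 90.00 mm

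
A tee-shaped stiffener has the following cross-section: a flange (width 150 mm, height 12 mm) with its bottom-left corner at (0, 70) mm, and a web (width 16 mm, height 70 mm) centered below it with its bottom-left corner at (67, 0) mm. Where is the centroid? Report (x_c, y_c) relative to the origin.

web: A = 16 × 70 = 1120.00, centroid at (75.00, 35.00).
flange: A = 150 × 12 = 1800.00, centroid at (75.00, 76.00).
ΣA = 2920.00 mm²
ΣAx_c = (1120.00)(75.00) + (1800.00)(75.00) = 219000.00 mm³
ΣAy_c = (1120.00)(35.00) + (1800.00)(76.00) = 176000.00 mm³
x_c = 219000.00 / 2920.00 = 75.00 mm
y_c = 176000.00 / 2920.00 = 60.27 mm

x_c = 75.00 mm, y_c = 60.27 mm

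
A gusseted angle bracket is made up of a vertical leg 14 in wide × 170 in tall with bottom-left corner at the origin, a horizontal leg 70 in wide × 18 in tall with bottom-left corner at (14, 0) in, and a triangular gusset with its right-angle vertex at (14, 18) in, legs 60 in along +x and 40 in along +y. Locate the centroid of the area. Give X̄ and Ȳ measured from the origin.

vertical leg: A = 14 × 170 = 2380.00, centroid at (7.00, 85.00).
horizontal leg: A = 70 × 18 = 1260.00, centroid at (49.00, 9.00).
gusset: A = ½·60·40 = 1200.00, centroid at (34.00, 31.33).
ΣA = 4840.00 in²
ΣAX̄ = (2380.00)(7.00) + (1260.00)(49.00) + (1200.00)(34.00) = 119200.00 in³
ΣAȲ = (2380.00)(85.00) + (1260.00)(9.00) + (1200.00)(31.33) = 251240.00 in³
X̄ = 119200.00 / 4840.00 = 24.63 in
Ȳ = 251240.00 / 4840.00 = 51.91 in

X̄ = 24.63 in, Ȳ = 51.91 in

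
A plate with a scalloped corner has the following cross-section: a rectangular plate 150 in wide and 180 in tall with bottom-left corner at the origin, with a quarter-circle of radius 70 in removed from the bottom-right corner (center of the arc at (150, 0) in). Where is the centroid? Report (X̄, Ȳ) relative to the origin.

X̄ = 67.47 in, Ȳ = 100.02 in

Part | A | x̄ᵢ | ȳᵢ | A·x̄ᵢ | A·ȳᵢ
plate | 27000.00 | 75.00 | 90.00 | 2025000.00 | 2430000.00
removed quarter-circle | -3848.45 | 120.29 | 29.71 | -462934.32 | -114333.33
Σ | 23151.55 |  |  | 1562065.68 | 2315666.67
X̄ = 1562065.68 / 23151.55 = 67.47 in
Ȳ = 2315666.67 / 23151.55 = 100.02 in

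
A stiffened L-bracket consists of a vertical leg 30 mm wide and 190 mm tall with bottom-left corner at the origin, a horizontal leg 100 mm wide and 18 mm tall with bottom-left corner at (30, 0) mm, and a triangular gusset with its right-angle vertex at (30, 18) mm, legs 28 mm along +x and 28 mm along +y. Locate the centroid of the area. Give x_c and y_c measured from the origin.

x_c = 31.03 mm, y_c = 72.02 mm

vertical leg: A = 30 × 190 = 5700.00, centroid at (15.00, 95.00).
horizontal leg: A = 100 × 18 = 1800.00, centroid at (80.00, 9.00).
gusset: A = ½·28·28 = 392.00, centroid at (39.33, 27.33).
ΣA = 7892.00 mm², ΣAx_c = 244918.67 mm³, ΣAy_c = 568414.67 mm³.
x_c = 244918.67/7892.00 = 31.03 mm; y_c = 568414.67/7892.00 = 72.02 mm.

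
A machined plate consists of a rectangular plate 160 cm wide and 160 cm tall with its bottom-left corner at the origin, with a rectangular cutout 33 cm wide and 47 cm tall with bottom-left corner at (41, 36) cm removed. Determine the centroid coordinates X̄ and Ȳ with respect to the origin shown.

X̄ = 81.45 cm, Ȳ = 81.32 cm

plate: A = 160 × 160 = 25600.00, centroid at (80.00, 80.00).
hole: A = −(33 × 47) = -1551.00, centroid at (57.50, 59.50).
ΣA = 24049.00 cm², ΣAX̄ = 1958817.50 cm³, ΣAȲ = 1955715.50 cm³.
X̄ = 1958817.50/24049.00 = 81.45 cm; Ȳ = 1955715.50/24049.00 = 81.32 cm.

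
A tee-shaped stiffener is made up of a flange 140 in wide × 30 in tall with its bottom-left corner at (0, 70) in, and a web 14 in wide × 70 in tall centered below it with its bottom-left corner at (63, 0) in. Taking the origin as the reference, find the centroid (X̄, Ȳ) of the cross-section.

X̄ = 70.00 in, Ȳ = 75.54 in

Part | A | x̄ᵢ | ȳᵢ | A·x̄ᵢ | A·ȳᵢ
web | 980.00 | 70.00 | 35.00 | 68600.00 | 34300.00
flange | 4200.00 | 70.00 | 85.00 | 294000.00 | 357000.00
Σ | 5180.00 |  |  | 362600.00 | 391300.00
X̄ = 362600.00 / 5180.00 = 70.00 in
Ȳ = 391300.00 / 5180.00 = 75.54 in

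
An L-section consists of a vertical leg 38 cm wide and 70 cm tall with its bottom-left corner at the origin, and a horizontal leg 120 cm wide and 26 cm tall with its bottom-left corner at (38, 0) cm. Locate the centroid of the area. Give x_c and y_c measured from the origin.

x_c = 61.64 cm, y_c = 23.12 cm

vertical leg: A = 38 × 70 = 2660.00, centroid at (19.00, 35.00).
horizontal leg: A = 120 × 26 = 3120.00, centroid at (98.00, 13.00).
ΣA = 5780.00 cm²
ΣAx_c = (2660.00)(19.00) + (3120.00)(98.00) = 356300.00 cm³
ΣAy_c = (2660.00)(35.00) + (3120.00)(13.00) = 133660.00 cm³
x_c = 356300.00 / 5780.00 = 61.64 cm
y_c = 133660.00 / 5780.00 = 23.12 cm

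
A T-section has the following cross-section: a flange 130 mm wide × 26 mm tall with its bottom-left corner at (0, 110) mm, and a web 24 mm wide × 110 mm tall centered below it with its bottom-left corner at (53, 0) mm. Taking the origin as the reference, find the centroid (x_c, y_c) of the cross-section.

x_c = 65.00 mm, y_c = 93.18 mm

Part | A | x̄ᵢ | ȳᵢ | A·x̄ᵢ | A·ȳᵢ
web | 2640.00 | 65.00 | 55.00 | 171600.00 | 145200.00
flange | 3380.00 | 65.00 | 123.00 | 219700.00 | 415740.00
Σ | 6020.00 |  |  | 391300.00 | 560940.00
x_c = 391300.00 / 6020.00 = 65.00 mm
y_c = 560940.00 / 6020.00 = 93.18 mm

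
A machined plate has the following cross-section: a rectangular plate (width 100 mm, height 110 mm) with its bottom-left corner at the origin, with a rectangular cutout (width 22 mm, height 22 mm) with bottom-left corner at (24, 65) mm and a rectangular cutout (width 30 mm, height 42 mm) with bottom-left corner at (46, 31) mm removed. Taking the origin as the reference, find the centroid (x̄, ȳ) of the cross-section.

x̄ = 49.29 mm, ȳ = 54.31 mm

plate: A = 100 × 110 = 11000.00, centroid at (50.00, 55.00).
hole 1: A = −(22 × 22) = -484.00, centroid at (35.00, 76.00).
hole 2: A = −(30 × 42) = -1260.00, centroid at (61.00, 52.00).
ΣA = 9256.00 mm²
ΣAx̄ = (11000.00)(50.00) + (-484.00)(35.00) + (-1260.00)(61.00) = 456200.00 mm³
ΣAȳ = (11000.00)(55.00) + (-484.00)(76.00) + (-1260.00)(52.00) = 502696.00 mm³
x̄ = 456200.00 / 9256.00 = 49.29 mm
ȳ = 502696.00 / 9256.00 = 54.31 mm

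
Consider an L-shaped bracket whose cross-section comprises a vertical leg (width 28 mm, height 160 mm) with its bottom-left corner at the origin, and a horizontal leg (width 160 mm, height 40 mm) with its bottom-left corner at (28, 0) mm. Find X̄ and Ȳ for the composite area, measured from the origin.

vertical leg: A = 28 × 160 = 4480.00, centroid at (14.00, 80.00).
horizontal leg: A = 160 × 40 = 6400.00, centroid at (108.00, 20.00).
ΣA = 10880.00 mm²
ΣAX̄ = (4480.00)(14.00) + (6400.00)(108.00) = 753920.00 mm³
ΣAȲ = (4480.00)(80.00) + (6400.00)(20.00) = 486400.00 mm³
X̄ = 753920.00 / 10880.00 = 69.29 mm
Ȳ = 486400.00 / 10880.00 = 44.71 mm

X̄ = 69.29 mm, Ȳ = 44.71 mm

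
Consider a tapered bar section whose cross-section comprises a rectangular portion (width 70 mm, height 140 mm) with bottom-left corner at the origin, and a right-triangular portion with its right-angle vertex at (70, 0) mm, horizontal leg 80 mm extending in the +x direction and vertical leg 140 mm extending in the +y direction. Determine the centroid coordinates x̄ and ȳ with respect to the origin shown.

x̄ = 57.42 mm, ȳ = 61.52 mm

Part | A | x̄ᵢ | ȳᵢ | A·x̄ᵢ | A·ȳᵢ
rectangular portion | 9800.00 | 35.00 | 70.00 | 343000.00 | 686000.00
triangular portion | 5600.00 | 96.67 | 46.67 | 541333.33 | 261333.33
Σ | 15400.00 |  |  | 884333.33 | 947333.33
x̄ = 884333.33 / 15400.00 = 57.42 mm
ȳ = 947333.33 / 15400.00 = 61.52 mm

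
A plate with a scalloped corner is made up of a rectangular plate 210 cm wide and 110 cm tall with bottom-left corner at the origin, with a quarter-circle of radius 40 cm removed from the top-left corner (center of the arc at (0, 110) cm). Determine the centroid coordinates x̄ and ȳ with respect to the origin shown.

x̄ = 110.06 cm, ȳ = 52.81 cm

plate: A = 210 × 110 = 23100.00, centroid at (105.00, 55.00).
removed quarter-circle: A = −¼π·40² = -1256.64, centroid at (16.98, 93.02).
ΣA = 21843.36 cm²
ΣAx̄ = (23100.00)(105.00) + (-1256.64)(16.98) = 2404166.67 cm³
ΣAȳ = (23100.00)(55.00) + (-1256.64)(93.02) = 1153603.26 cm³
x̄ = 2404166.67 / 21843.36 = 110.06 cm
ȳ = 1153603.26 / 21843.36 = 52.81 cm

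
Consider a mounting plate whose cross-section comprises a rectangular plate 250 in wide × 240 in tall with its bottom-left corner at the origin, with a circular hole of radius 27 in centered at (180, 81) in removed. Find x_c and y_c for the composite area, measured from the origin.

plate: A = 250 × 240 = 60000.00, centroid at (125.00, 120.00).
hole: A = −π·27² = -2290.22, centroid at (180.00, 81.00).
ΣA = 57709.78 in², ΣAx_c = 7087760.21 in³, ΣAy_c = 7014492.10 in³.
x_c = 7087760.21/57709.78 = 122.82 in; y_c = 7014492.10/57709.78 = 121.55 in.

x_c = 122.82 in, y_c = 121.55 in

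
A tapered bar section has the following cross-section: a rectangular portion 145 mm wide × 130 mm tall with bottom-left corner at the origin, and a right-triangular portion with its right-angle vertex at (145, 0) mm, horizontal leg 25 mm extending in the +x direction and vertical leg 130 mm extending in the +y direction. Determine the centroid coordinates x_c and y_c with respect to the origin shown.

x_c = 78.92 mm, y_c = 63.28 mm

rectangular portion: A = 145 × 130 = 18850.00, centroid at (72.50, 65.00).
triangular portion: A = ½·25·130 = 1625.00, centroid at (153.33, 43.33).
ΣA = 20475.00 mm², ΣAx_c = 1615791.67 mm³, ΣAy_c = 1295666.67 mm³.
x_c = 1615791.67/20475.00 = 78.92 mm; y_c = 1295666.67/20475.00 = 63.28 mm.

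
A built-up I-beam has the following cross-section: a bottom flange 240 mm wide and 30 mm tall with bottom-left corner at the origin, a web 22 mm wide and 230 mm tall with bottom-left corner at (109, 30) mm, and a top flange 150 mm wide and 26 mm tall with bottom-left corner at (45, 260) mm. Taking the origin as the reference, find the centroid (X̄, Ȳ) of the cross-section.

X̄ = 120.00 mm, Ȳ = 117.97 mm

Part | A | x̄ᵢ | ȳᵢ | A·x̄ᵢ | A·ȳᵢ
bottom flange | 7200.00 | 120.00 | 15.00 | 864000.00 | 108000.00
web | 5060.00 | 120.00 | 145.00 | 607200.00 | 733700.00
top flange | 3900.00 | 120.00 | 273.00 | 468000.00 | 1064700.00
Σ | 16160.00 |  |  | 1939200.00 | 1906400.00
X̄ = 1939200.00 / 16160.00 = 120.00 mm
Ȳ = 1906400.00 / 16160.00 = 117.97 mm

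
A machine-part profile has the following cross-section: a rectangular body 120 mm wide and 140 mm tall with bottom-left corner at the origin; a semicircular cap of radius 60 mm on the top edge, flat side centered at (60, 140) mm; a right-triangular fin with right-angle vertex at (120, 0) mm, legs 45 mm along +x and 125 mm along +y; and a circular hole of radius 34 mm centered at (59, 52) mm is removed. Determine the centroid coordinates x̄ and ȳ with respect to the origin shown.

x̄ = 69.92 mm, ȳ = 94.29 mm

Part | A | x̄ᵢ | ȳᵢ | A·x̄ᵢ | A·ȳᵢ
rectangular body | 16800.00 | 60.00 | 70.00 | 1008000.00 | 1176000.00
semicircular top | 5654.87 | 60.00 | 165.46 | 339292.01 | 935681.35
triangular fin | 2812.50 | 135.00 | 41.67 | 379687.50 | 117187.50
hole | -3631.68 | 59.00 | 52.00 | -214269.19 | -188847.42
Σ | 21635.69 |  |  | 1512710.32 | 2040021.43
x̄ = 1512710.32 / 21635.69 = 69.92 mm
ȳ = 2040021.43 / 21635.69 = 94.29 mm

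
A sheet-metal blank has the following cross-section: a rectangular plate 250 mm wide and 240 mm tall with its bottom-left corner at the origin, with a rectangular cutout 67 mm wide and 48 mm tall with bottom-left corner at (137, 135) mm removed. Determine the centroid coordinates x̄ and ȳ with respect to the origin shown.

x̄ = 122.42 mm, ȳ = 117.79 mm

plate: A = 250 × 240 = 60000.00, centroid at (125.00, 120.00).
hole: A = −(67 × 48) = -3216.00, centroid at (170.50, 159.00).
ΣA = 56784.00 mm², ΣAx̄ = 6951672.00 mm³, ΣAȳ = 6688656.00 mm³.
x̄ = 6951672.00/56784.00 = 122.42 mm; ȳ = 6688656.00/56784.00 = 117.79 mm.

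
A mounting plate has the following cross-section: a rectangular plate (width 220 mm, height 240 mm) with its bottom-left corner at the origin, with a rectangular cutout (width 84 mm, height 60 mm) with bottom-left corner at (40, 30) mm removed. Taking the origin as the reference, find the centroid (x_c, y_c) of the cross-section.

x_c = 112.95 mm, y_c = 126.33 mm

Part | A | x̄ᵢ | ȳᵢ | A·x̄ᵢ | A·ȳᵢ
plate | 52800.00 | 110.00 | 120.00 | 5808000.00 | 6336000.00
hole | -5040.00 | 82.00 | 60.00 | -413280.00 | -302400.00
Σ | 47760.00 |  |  | 5394720.00 | 6033600.00
x_c = 5394720.00 / 47760.00 = 112.95 mm
y_c = 6033600.00 / 47760.00 = 126.33 mm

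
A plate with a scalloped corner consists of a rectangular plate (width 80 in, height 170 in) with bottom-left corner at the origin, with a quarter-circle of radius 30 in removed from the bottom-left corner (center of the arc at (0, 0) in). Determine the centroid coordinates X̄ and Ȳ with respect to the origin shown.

X̄ = 41.49 in, Ȳ = 88.96 in

plate: A = 80 × 170 = 13600.00, centroid at (40.00, 85.00).
removed quarter-circle: A = −¼π·30² = -706.86, centroid at (12.73, 12.73).
ΣA = 12893.14 in²
ΣAX̄ = (13600.00)(40.00) + (-706.86)(12.73) = 535000.00 in³
ΣAȲ = (13600.00)(85.00) + (-706.86)(12.73) = 1147000.00 in³
X̄ = 535000.00 / 12893.14 = 41.49 in
Ȳ = 1147000.00 / 12893.14 = 88.96 in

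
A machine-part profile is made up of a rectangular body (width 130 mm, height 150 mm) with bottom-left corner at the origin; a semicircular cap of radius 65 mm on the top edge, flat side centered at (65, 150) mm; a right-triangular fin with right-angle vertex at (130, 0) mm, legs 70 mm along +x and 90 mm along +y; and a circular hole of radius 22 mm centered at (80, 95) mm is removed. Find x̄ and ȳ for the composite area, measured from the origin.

x̄ = 74.20 mm, ȳ = 93.32 mm

rectangular body: A = 130 × 150 = 19500.00, centroid at (65.00, 75.00).
semicircular top: A = ½π·65² = 6636.61, centroid at (65.00, 177.59).
triangular fin: A = ½·70·90 = 3150.00, centroid at (153.33, 30.00).
hole: A = −π·22² = -1520.53, centroid at (80.00, 95.00).
ΣA = 27766.08 mm²
ΣAx̄ = (19500.00)(65.00) + (6636.61)(65.00) + (3150.00)(153.33) + (-1520.53)(80.00) = 2060237.47 mm³
ΣAȳ = (19500.00)(75.00) + (6636.61)(177.59) + (3150.00)(30.00) + (-1520.53)(95.00) = 2591125.08 mm³
x̄ = 2060237.47 / 27766.08 = 74.20 mm
ȳ = 2591125.08 / 27766.08 = 93.32 mm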